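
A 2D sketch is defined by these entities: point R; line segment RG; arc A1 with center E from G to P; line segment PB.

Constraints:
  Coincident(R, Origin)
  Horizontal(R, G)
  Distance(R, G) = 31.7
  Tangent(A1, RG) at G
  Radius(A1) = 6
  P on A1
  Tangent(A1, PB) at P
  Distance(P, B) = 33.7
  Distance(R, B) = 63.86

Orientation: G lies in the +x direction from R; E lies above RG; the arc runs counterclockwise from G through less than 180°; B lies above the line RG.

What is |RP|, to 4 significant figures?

36.58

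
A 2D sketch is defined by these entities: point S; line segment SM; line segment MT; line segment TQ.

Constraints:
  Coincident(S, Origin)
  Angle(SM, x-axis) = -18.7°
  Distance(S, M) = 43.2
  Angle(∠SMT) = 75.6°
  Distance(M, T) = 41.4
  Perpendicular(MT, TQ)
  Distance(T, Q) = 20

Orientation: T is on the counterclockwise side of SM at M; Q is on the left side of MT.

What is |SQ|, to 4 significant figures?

37.64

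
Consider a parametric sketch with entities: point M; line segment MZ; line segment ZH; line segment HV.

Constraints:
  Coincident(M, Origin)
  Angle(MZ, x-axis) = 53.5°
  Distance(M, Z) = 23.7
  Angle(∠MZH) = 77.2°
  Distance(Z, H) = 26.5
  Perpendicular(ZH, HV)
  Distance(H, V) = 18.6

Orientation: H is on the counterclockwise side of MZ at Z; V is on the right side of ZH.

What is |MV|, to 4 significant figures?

46.81

∠MZH = 77.2°, so ZH runs at 53.5° + (180° − 77.2°) = 156.3° from the x-axis; with |ZH| = 26.5, H = Z + 26.5·(cos 156.3°, sin 156.3°) = (-10.17, 29.70). ZH ⟂ HV; with |HV| = 18.6 on the right of ZH, V = H + 18.6·(0.4019, 0.9157) = (-2.692, 46.73). Then |MV| = |V − M| = 46.81.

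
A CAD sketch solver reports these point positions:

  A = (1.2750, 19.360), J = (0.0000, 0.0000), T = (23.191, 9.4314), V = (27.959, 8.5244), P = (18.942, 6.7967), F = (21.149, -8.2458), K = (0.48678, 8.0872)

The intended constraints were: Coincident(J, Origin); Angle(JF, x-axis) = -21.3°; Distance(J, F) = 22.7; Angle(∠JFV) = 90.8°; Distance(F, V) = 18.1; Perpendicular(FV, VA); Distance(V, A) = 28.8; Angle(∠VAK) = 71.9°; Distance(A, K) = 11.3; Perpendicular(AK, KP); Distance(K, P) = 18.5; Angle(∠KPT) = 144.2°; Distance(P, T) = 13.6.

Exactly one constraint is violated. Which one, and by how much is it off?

Distance(P, T) = 13.6 — off by 8.60.

J = (0.00, 0.00) ✓; JF at -21.30° ✓; |JF| = 22.70 ✓; ∠JFV = 90.80° ✓; |FV| = 18.10 ✓; ∠(FV, VA) = 90.00° ✓; |VA| = 28.80 ✓; ∠VAK = 71.90° ✓; |AK| = 11.30 ✓; ∠(AK, KP) = 90.00° ✓; |KP| = 18.50 ✓; ∠KPT = 144.2° ✓; |PT| = 5.000 ✗.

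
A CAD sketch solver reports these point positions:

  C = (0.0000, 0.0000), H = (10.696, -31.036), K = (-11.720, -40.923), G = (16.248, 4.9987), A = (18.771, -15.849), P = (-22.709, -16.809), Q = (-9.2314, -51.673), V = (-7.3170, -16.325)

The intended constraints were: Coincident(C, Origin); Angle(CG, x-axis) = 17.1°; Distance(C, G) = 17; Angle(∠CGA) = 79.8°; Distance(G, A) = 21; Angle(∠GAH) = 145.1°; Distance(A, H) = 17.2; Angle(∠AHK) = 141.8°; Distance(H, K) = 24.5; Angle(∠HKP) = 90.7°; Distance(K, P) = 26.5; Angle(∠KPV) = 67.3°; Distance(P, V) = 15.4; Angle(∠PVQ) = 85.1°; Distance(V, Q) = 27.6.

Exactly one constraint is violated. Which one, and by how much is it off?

Distance(V, Q) = 27.6 — off by 7.80.

C = (0.00, 0.00) ✓; CG at 17.10° ✓; |CG| = 17.00 ✓; ∠CGA = 79.80° ✓; |GA| = 21.00 ✓; ∠GAH = 145.1° ✓; |AH| = 17.20 ✓; ∠AHK = 141.8° ✓; |HK| = 24.50 ✓; ∠HKP = 90.70° ✓; |KP| = 26.50 ✓; ∠KPV = 67.30° ✓; |PV| = 15.40 ✓; ∠PVQ = 85.10° ✓; |VQ| = 35.40 ✗.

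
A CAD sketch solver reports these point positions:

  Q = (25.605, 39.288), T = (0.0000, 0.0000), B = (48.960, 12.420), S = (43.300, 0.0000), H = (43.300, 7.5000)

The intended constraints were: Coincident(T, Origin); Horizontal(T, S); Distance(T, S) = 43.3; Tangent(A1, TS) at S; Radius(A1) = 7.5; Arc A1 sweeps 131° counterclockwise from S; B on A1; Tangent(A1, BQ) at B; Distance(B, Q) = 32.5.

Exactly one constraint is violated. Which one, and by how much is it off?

Distance(B, Q) = 32.5 — off by 3.10.

T = (0.00, 0.00) ✓; T.y = 0.00, S.y = 0.00 ✓; |TS| = 43.30 ✓; ∠(HS, ST) = 90.00° ✓; |HS| = 7.500 ✓; bearing(H→B) − bearing(H→S) = 131.0° ✓; |HB| = 7.499 ✓; ∠(HB, BQ) = 90.00° ✓; |BQ| = 35.60 ✗.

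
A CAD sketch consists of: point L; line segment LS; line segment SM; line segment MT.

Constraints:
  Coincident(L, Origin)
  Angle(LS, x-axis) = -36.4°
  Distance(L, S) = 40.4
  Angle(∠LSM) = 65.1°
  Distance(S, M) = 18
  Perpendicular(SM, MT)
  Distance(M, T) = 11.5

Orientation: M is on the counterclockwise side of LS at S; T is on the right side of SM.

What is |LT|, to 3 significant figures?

48.2

L is at the origin; LS runs at -36.4° with length 40.4, so S = 40.4·(cos -36.4°, sin -36.4°) = (32.5, -24.0). ∠LSM = 65.1°, so SM runs at -36.4° + (180° − 65.1°) = 78.5° from the x-axis; with |SM| = 18.0, M = S + 18.0·(cos 78.5°, sin 78.5°) = (36.1, -6.34). SM ⟂ MT; with |MT| = 11.5 on the right of SM, T = M + 11.5·(0.980, -0.199) = (47.4, -8.63). Then |LT| = |T − L| = 48.2.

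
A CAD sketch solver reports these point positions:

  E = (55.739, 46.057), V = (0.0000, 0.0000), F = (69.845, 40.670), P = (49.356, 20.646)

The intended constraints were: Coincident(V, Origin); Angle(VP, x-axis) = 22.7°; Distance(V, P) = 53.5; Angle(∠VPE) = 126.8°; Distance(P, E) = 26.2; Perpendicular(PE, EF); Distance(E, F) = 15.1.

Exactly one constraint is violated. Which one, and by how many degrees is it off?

Perpendicular(PE, EF) — off by 6.80°.

V = (0.00, 0.00) ✓; VP at 22.70° ✓; |VP| = 53.50 ✓; ∠VPE = 126.8° ✓; |PE| = 26.20 ✓; ∠(PE, EF) = 96.80° ✗; |EF| = 15.10 ✓.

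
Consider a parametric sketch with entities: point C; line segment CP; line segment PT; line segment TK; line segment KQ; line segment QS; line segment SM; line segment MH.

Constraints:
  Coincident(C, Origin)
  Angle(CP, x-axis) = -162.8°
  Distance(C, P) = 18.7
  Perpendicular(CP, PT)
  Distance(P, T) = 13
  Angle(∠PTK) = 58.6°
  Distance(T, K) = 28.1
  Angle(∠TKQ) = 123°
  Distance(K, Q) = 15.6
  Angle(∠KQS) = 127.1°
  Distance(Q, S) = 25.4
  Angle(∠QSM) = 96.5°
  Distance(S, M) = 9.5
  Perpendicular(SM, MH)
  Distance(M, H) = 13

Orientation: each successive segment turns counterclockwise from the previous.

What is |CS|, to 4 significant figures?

35.99

C is at the origin; CP runs at -162.8° with length 18.7, so P = (-17.86, -5.530). CP ⟂ PT, so PT runs at -72.80°; with |PT| = 13.0, T = (-14.02, -17.95). ∠PTK = 58.6° gives TK at 48.60° from the x-axis; with |TK| = 28.1, K = (4.563, 3.130). ∠TKQ = 123.0° gives KQ at 105.6° from the x-axis; with |KQ| = 15.6, Q = (0.3682, 18.16). ∠KQS = 127.1° gives QS at 158.5° from the x-axis; with |QS| = 25.4, S = (-23.26, 27.46). Then |CS| = |S − C| = 35.99.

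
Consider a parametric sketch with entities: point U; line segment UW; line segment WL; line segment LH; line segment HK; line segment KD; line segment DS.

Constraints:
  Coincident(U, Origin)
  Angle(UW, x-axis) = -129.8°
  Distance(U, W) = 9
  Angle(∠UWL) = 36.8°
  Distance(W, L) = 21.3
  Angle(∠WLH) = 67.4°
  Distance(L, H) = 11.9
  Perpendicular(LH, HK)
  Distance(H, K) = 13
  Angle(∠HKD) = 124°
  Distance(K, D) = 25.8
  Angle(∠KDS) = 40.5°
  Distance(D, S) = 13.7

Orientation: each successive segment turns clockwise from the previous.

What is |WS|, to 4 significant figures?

15.03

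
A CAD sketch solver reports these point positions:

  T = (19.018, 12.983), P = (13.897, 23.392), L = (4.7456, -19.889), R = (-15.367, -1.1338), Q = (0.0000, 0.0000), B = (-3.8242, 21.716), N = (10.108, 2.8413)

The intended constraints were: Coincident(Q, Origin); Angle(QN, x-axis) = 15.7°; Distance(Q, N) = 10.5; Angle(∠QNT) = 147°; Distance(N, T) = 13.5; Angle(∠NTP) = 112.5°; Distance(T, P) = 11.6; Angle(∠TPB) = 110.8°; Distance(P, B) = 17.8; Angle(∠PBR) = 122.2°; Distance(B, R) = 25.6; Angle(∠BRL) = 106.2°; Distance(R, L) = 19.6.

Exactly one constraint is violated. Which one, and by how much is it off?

Distance(R, L) = 19.6 — off by 7.90.

Q = (0.00, 0.00) ✓; QN at 15.70° ✓; |QN| = 10.50 ✓; ∠QNT = 147.0° ✓; |NT| = 13.50 ✓; ∠NTP = 112.5° ✓; |TP| = 11.60 ✓; ∠TPB = 110.8° ✓; |PB| = 17.80 ✓; ∠PBR = 122.2° ✓; |BR| = 25.60 ✓; ∠BRL = 106.2° ✓; |RL| = 27.50 ✗.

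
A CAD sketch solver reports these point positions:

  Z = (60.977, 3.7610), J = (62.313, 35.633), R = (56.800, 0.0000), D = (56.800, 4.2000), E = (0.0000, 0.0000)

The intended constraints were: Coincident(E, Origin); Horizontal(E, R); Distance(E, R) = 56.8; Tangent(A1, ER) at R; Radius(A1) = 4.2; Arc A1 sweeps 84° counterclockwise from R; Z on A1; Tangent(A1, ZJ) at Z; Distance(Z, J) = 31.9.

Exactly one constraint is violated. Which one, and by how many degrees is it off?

Tangent(A1, ZJ) at Z — off by 3.60°.

E = (0.00, 0.00) ✓; E.y = 0.00, R.y = 0.00 ✓; |ER| = 56.80 ✓; ∠(DR, RE) = 90.00° ✓; |DR| = 4.200 ✓; bearing(D→Z) − bearing(D→R) = 84.00° ✓; |DZ| = 4.200 ✓; ∠(DZ, ZJ) = 86.40° ✗; |ZJ| = 31.90 ✓.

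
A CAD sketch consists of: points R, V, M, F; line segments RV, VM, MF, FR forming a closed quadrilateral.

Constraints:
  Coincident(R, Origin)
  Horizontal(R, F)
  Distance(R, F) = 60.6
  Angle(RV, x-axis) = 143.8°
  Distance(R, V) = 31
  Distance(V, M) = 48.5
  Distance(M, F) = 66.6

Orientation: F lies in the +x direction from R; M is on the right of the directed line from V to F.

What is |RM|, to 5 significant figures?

24.147

Checks: |VM| = 48.50 ✓; |MF| = 66.60 ✓.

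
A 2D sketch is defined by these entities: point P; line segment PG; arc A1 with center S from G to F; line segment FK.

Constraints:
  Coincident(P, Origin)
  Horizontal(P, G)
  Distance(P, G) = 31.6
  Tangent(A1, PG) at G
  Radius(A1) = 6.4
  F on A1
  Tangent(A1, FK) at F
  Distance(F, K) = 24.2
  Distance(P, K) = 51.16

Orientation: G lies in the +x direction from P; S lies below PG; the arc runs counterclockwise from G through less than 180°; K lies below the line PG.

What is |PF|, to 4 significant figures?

28.64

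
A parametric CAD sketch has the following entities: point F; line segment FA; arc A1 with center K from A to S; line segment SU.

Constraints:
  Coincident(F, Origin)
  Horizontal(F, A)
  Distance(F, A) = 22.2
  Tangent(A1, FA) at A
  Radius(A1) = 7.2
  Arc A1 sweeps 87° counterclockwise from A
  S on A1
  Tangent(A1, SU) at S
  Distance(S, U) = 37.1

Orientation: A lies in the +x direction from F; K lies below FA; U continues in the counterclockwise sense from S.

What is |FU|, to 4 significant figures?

45.78

On A1, A sits at bearing 90° from K; an 87° counterclockwise sweep puts S at bearing 177°, so S = K + 7.2·(cos 177°, sin 177°) = (15.01, -6.823). A1 meets SU tangentially, so KS is at right angles to SU, so SU runs along (−sin 177°, cos 177°); with |SU| = 37.1, U = (13.07, -43.87). Then |FU| = |U − F| = 45.78.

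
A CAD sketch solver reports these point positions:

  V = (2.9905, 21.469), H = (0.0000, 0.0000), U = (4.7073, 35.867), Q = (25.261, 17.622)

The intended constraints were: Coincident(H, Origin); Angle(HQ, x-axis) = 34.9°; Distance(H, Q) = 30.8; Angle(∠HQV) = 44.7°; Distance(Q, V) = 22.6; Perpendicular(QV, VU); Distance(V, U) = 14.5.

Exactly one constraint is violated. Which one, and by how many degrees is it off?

Perpendicular(QV, VU) — off by 3.00°.

H = (0.00, 0.00) ✓; HQ at 34.90° ✓; |HQ| = 30.80 ✓; ∠HQV = 44.70° ✓; |QV| = 22.60 ✓; ∠(QV, VU) = 87.00° ✗; |VU| = 14.50 ✓.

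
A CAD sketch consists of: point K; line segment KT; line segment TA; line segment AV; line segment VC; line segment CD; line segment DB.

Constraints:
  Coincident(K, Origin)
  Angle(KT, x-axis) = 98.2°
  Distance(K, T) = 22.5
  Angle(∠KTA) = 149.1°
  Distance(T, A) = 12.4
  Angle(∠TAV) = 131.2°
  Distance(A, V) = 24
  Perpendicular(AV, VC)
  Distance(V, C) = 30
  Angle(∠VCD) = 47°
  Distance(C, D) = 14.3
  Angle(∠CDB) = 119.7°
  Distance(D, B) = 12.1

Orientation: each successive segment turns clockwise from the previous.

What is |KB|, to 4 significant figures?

36.63

K is at the origin; KT runs at 98.2° with length 22.5, so T = (-3.209, 22.27). ∠KTA = 149.1° gives TA at 67.30° from the x-axis; with |TA| = 12.4, A = (1.576, 33.71). ∠TAV = 131.2° gives AV at 18.50° from the x-axis; with |AV| = 24.0, V = (24.34, 41.32). AV ⟂ VC, so VC runs at -71.50°; with |VC| = 30.0, C = (33.85, 12.88). ∠VCD = 47.0° gives CD at 155.5° from the x-axis; with |CD| = 14.3, D = (20.84, 18.81). ∠CDB = 119.7° gives DB at 95.20° from the x-axis; with |DB| = 12.1, B = (19.75, 30.86). Then |KB| = |B − K| = 36.63.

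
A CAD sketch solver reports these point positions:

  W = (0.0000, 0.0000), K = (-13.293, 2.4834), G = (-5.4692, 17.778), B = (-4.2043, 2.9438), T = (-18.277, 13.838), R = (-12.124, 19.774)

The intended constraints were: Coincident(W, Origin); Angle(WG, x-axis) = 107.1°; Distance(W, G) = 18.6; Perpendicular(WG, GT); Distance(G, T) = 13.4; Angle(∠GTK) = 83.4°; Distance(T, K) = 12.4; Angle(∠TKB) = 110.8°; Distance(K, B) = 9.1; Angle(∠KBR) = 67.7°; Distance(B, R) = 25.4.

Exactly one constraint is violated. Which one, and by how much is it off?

Distance(B, R) = 25.4 — off by 6.80.

W = (0.00, 0.00) ✓; WG at 107.1° ✓; |WG| = 18.60 ✓; ∠(WG, GT) = 90.00° ✓; |GT| = 13.40 ✓; ∠GTK = 83.40° ✓; |TK| = 12.40 ✓; ∠TKB = 110.8° ✓; |KB| = 9.100 ✓; ∠KBR = 67.70° ✓; |BR| = 18.60 ✗.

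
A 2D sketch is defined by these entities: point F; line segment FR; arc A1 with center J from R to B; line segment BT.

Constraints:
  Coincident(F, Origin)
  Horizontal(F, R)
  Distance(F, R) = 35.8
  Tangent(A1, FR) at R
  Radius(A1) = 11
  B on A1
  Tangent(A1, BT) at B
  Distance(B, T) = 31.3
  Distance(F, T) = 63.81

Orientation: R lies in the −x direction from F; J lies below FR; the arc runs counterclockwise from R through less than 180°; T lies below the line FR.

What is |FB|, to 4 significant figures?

47.95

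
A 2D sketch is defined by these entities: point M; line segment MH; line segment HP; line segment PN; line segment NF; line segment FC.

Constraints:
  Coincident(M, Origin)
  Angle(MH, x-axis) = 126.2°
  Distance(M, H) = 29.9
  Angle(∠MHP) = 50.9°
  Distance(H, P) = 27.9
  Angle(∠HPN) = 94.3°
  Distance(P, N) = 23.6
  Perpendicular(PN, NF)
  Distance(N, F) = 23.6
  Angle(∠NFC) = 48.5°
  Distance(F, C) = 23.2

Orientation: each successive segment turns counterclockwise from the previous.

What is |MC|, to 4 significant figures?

16.43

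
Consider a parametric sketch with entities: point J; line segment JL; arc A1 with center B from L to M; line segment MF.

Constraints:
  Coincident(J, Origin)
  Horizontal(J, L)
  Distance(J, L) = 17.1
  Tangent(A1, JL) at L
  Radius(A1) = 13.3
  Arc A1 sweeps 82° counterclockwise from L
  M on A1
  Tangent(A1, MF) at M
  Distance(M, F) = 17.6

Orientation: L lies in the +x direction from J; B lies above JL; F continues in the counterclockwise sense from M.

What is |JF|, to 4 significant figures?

43.64

J is at the origin; JL is horizontal with |JL| = 17.1 and L on the +x side, so L = (17.10, 0.000). Since A1 is tangent to JL there, BL ⟂ JL, so B = L + (0, 13.3) = (17.10, 13.30). On A1, L sits at bearing -90° from B; an 82° counterclockwise sweep puts M at bearing -8°, so M = B + 13.3·(cos -8°, sin -8°) = (30.27, 11.45). Since A1 is tangent to MF there, BM ⟂ MF, so MF runs along (−sin -8°, cos -8°); with |MF| = 17.6, F = (32.72, 28.88). Then |JF| = |F − J| = 43.64.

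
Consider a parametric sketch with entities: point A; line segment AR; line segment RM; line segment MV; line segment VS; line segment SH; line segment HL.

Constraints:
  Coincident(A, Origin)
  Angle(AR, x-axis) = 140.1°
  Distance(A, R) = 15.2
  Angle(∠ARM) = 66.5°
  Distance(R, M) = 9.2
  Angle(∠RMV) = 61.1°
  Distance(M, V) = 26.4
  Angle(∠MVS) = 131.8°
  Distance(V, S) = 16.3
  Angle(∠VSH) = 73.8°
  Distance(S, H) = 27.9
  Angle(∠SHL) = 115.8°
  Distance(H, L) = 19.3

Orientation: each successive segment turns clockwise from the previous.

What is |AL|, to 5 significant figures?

23.235

A is at the origin; AR runs at 140.1° with length 15.2, so R = (-11.661, 9.7500). ∠ARM = 66.5° gives RM at 26.600° from the x-axis; with |RM| = 9.2, M = (-3.4347, 13.869). ∠RMV = 61.1° gives MV at -92.300° from the x-axis; with |MV| = 26.4, V = (-4.4942, -12.509). ∠MVS = 131.8° gives VS at -140.50° from the x-axis; with |VS| = 16.3, S = (-17.072, -22.877). ∠VSH = 73.8° gives SH at 113.30° from the x-axis; with |SH| = 27.9, H = (-28.107, 2.7473). ∠SHL = 115.8° gives HL at 49.100° from the x-axis; with |HL| = 19.3, L = (-15.471, 17.335). Then |AL| = |L − A| = 23.235.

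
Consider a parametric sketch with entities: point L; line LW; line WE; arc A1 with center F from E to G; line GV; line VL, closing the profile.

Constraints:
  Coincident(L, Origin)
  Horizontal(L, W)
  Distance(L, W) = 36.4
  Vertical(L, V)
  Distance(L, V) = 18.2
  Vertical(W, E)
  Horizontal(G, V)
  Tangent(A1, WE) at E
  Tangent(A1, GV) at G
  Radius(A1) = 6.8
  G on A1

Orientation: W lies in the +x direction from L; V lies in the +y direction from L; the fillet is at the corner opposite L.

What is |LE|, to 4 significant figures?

38.14

L is at the origin; LW is horizontal with |LW| = 36.4 and W on the +x side, so W = (36.40, 0.000). LV is vertical with |LV| = 18.2 and V on the +y side, so V = (0.000, 18.20). The virtual corner opposite L is at (36.40, 18.20). A1 meets WE tangentially, so FE is at right angles to WE and tangency of A1 to GV means the radius FG is perpendicular to GV, with radius 6.8, so the center F sits 6.8 in from both sides at F = (29.60, 11.40). That places the tangent points at E = (36.40, 11.40) on WE and G = (29.60, 18.20) on GV. Then |LE| = |E − L| = 38.14.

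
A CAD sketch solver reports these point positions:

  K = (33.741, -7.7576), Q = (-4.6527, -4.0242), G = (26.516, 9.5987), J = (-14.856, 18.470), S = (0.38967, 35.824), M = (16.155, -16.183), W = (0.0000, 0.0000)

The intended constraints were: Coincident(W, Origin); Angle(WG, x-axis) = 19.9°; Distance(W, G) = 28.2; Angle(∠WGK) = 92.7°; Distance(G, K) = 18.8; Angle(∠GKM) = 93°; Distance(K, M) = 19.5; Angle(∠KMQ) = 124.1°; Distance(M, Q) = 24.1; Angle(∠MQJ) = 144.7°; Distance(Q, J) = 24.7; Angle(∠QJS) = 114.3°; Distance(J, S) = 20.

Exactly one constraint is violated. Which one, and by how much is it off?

Distance(J, S) = 20 — off by 3.10.

W = (0.00, 0.00) ✓; WG at 19.90° ✓; |WG| = 28.20 ✓; ∠WGK = 92.70° ✓; |GK| = 18.80 ✓; ∠GKM = 93.00° ✓; |KM| = 19.50 ✓; ∠KMQ = 124.1° ✓; |MQ| = 24.10 ✓; ∠MQJ = 144.7° ✓; |QJ| = 24.70 ✓; ∠QJS = 114.3° ✓; |JS| = 23.10 ✗.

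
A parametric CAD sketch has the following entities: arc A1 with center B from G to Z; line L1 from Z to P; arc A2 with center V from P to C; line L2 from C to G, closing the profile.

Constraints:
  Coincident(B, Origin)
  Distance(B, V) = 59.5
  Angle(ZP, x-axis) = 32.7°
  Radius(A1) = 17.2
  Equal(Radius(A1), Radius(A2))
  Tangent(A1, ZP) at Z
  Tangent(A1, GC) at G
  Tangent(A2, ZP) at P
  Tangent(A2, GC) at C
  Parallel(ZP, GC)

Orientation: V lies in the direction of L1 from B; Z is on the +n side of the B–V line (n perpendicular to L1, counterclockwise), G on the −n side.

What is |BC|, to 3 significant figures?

61.9

The slot axis is L1's direction at 32.7°, so u = (cos 32.7°, sin 32.7°) = (0.842, 0.540) and n = (−sin 32.7°, cos 32.7°) = (-0.540, 0.842). B is at the origin and V lies 59.5 along u from B, so V = 59.5·u = (50.1, 32.1). Tangency of A1 to both parallel lines with radius 17.2 puts Z and G at B ± 17.2·n: Z = (-9.29, 14.5), G = (9.29, -14.5). Equal radii place P and C the same way about V: P = V + 17.2·n = (40.8, 46.6), C = V − 17.2·n = (59.4, 17.7). Then |BC| = |C − B| = 61.9.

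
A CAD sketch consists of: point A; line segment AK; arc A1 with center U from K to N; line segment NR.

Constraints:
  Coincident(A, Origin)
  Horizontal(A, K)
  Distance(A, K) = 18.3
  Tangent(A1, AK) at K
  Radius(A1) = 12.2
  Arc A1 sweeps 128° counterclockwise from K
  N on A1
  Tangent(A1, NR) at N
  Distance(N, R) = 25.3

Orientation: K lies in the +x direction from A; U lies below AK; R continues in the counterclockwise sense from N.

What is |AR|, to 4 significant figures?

46.48

A is at the origin; AK is horizontal with |AK| = 18.3 and K on the +x side, so K = (18.30, 0.000). The tangent condition forces UK to be normal to AK, so U = K + (0, -12.2) = (18.30, -12.20). On A1, K sits at bearing 90° from U; a 128° counterclockwise sweep puts N at bearing 218°, so N = U + 12.2·(cos 218°, sin 218°) = (8.686, -19.71). Tangency of A1 to NR means the radius UN is perpendicular to NR, so NR runs along (−sin 218°, cos 218°); with |NR| = 25.3, R = (24.26, -39.65). Then |AR| = |R − A| = 46.48.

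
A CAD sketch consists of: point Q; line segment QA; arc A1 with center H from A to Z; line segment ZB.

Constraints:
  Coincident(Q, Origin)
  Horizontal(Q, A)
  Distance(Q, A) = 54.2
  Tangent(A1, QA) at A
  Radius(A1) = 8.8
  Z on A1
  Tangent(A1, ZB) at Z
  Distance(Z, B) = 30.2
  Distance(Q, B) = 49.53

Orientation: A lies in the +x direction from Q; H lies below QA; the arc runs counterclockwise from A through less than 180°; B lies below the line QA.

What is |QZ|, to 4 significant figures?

46.28

Q is at the origin; Q and A share the same y with |QA| = 54.2 and A on the +x side, so A = (54.20, 0.000). The tangent condition forces HA to be normal to QA, so H = A + (0, -8.8) = (54.20, -8.800). Since HZ ⟂ ZB (tangency), |HB| = √(8.8² + 30.2²) = 31.46 regardless of where Z sits on A1. So B lies on both circle(Q, 49.53) and circle(H, 31.46); the below-QA intersection is B = (35.75, -34.28). Z is the foot of the tangent from B: Z = (45.91, -5.839).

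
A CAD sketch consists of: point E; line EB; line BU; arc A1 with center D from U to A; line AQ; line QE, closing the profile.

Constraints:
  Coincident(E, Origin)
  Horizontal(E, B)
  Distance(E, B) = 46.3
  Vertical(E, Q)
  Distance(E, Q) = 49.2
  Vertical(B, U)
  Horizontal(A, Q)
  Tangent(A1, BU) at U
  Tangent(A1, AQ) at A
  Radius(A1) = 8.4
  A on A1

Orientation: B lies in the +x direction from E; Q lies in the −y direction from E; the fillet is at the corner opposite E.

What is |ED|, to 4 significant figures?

55.69

E and Q share the same x with |EQ| = 49.2 and Q on the −y side, so Q = (0.000, -49.20). The virtual corner opposite E is at (46.30, -49.20). Since A1 is tangent to BU there, DU ⟂ BU and the tangent condition forces DA to be normal to AQ, with radius 8.4, so the center D sits 8.4 in from both sides at D = (37.90, -40.80). Then |ED| = |D − E| = 55.69.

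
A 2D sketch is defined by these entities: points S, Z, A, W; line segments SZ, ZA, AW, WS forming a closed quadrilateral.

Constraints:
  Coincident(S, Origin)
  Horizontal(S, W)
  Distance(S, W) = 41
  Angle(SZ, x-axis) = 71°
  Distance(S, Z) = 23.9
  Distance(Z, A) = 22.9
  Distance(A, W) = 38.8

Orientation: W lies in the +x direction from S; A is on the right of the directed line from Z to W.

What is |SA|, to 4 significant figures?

2.236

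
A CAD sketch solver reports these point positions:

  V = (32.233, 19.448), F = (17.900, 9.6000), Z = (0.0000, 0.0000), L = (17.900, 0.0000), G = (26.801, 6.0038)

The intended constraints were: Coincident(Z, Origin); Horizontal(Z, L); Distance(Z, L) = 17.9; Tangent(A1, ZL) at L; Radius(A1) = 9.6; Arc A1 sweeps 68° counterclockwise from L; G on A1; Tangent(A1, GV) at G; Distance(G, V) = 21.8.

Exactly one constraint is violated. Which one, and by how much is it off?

Distance(G, V) = 21.8 — off by 7.30.

Z = (0.00, 0.00) ✓; Z.y = 0.00, L.y = 0.00 ✓; |ZL| = 17.90 ✓; ∠(FL, LZ) = 90.00° ✓; |FL| = 9.600 ✓; bearing(F→G) − bearing(F→L) = 68.00° ✓; |FG| = 9.600 ✓; ∠(FG, GV) = 90.00° ✓; |GV| = 14.50 ✗.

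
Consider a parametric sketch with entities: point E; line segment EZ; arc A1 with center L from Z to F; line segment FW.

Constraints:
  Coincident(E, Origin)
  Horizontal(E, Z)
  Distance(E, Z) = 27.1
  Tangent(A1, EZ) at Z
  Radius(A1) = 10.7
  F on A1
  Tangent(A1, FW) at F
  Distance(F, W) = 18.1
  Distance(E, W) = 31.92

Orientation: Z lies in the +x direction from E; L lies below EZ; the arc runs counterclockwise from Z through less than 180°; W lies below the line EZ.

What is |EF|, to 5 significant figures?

19.225

Checks: |LF| = 10.70 ✓; ∠(LF, FW) = 90.00° ✓; |FW| = 18.10 ✓; |EW| = 31.92 ✓.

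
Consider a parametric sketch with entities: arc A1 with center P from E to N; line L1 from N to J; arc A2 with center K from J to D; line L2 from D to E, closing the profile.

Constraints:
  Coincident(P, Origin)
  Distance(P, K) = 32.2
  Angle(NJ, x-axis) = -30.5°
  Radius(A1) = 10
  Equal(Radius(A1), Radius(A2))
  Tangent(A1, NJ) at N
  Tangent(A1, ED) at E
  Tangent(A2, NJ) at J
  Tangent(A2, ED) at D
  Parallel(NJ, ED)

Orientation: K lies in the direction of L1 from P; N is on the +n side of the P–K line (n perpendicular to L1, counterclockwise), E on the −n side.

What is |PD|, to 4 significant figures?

33.72

The slot axis is L1's direction at -30.5°, so u = (cos -30.5°, sin -30.5°) = (0.8616, -0.5075) and n = (−sin -30.5°, cos -30.5°) = (0.5075, 0.8616). P is at the origin and K lies 32.2 along u from P, so K = 32.2·u = (27.74, -16.34). Tangency of A1 to both parallel lines with radius 10.0 puts N and E at P ± 10.0·n: N = (5.075, 8.616), E = (-5.075, -8.616). Equal radii place J and D the same way about K: J = K + 10.0·n = (32.82, -7.726), D = K − 10.0·n = (22.67, -24.96). Then |PD| = |D − P| = 33.72.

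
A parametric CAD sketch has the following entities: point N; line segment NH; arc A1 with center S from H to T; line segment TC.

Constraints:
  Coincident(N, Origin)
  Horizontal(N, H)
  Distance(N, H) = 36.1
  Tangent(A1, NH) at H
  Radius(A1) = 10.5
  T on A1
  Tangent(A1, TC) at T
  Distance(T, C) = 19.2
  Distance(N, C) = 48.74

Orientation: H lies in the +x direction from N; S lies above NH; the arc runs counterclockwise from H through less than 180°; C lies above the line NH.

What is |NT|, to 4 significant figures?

47.93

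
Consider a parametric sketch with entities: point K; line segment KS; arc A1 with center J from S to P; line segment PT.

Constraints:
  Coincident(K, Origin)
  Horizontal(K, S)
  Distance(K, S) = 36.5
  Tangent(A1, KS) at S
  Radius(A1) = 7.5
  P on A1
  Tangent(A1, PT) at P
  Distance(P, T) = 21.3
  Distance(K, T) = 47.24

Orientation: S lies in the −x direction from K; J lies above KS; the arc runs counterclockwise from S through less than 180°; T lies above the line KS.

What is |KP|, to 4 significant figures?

31.06

Checks: ∠(JS, SK) = 90.00° ✓; |JP| = 7.500 ✓; ∠(JP, PT) = 90.00° ✓; |PT| = 21.30 ✓; |KT| = 47.24 ✓.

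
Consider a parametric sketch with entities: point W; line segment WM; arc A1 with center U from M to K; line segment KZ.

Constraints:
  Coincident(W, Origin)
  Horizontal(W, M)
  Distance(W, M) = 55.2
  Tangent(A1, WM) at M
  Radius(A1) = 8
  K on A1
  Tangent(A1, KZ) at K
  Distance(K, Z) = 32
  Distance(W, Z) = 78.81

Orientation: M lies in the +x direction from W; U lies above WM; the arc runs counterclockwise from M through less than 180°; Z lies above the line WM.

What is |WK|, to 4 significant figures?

63.39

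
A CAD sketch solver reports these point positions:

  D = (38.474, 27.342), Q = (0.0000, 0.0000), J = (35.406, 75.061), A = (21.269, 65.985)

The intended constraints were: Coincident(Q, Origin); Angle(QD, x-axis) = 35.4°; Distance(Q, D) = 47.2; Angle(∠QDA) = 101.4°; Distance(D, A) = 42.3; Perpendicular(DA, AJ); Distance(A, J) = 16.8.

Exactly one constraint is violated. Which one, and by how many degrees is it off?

Perpendicular(DA, AJ) — off by 8.70°.

Q = (0.00, 0.00) ✓; QD at 35.40° ✓; |QD| = 47.20 ✓; ∠QDA = 101.4° ✓; |DA| = 42.30 ✓; ∠(DA, AJ) = 81.30° ✗; |AJ| = 16.80 ✓.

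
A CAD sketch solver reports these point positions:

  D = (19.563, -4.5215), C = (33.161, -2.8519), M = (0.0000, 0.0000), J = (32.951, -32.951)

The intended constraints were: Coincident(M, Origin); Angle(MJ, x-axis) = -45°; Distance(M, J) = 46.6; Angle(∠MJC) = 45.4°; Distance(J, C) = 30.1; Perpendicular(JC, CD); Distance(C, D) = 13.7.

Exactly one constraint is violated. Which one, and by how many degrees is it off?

Perpendicular(JC, CD) — off by 7.40°.

M = (0.00, 0.00) ✓; MJ at -45.00° ✓; |MJ| = 46.60 ✓; ∠MJC = 45.40° ✓; |JC| = 30.10 ✓; ∠(JC, CD) = 97.40° ✗; |CD| = 13.70 ✓.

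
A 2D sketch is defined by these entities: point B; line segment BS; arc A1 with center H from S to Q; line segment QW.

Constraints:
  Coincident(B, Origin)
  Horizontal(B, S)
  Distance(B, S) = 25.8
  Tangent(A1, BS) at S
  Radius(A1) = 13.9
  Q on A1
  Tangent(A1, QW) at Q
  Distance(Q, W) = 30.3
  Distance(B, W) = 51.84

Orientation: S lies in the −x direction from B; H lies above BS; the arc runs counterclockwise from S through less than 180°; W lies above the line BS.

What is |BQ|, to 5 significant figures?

22.089

B is at the origin; BS is horizontal with |BS| = 25.8 and S on the −x side, so S = (-25.800, 0.0000). Tangency of A1 to BS means the radius HS is perpendicular to BS, so H = S + (0, 13.9) = (-25.800, 13.900). Since HQ ⟂ QW (tangency), |HW| = √(13.9² + 30.3²) = 33.336 regardless of where Q sits on A1. So W lies on both circle(B, 51.84) and circle(H, 33.336); the above-BS intersection is W = (-21.865, 47.003). Q is the foot of the tangent from W: Q = (-12.570, 18.164).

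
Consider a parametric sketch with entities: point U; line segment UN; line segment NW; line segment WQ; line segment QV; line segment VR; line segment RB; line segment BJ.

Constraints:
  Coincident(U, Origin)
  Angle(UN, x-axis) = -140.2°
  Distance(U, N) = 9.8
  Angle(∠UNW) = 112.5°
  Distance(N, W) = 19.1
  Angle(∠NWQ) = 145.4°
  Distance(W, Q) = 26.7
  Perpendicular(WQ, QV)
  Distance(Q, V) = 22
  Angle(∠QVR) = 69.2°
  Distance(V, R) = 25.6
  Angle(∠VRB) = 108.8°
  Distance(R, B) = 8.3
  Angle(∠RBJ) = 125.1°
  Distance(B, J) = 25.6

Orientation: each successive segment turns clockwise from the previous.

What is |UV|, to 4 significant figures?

40.40

U is at the origin; UN runs at -140.2° with length 9.8, so N = (-7.529, -6.273). ∠UNW = 112.5° gives NW at 152.3° from the x-axis; with |NW| = 19.1, W = (-24.44, 2.605). ∠NWQ = 145.4° gives WQ at 117.7° from the x-axis; with |WQ| = 26.7, Q = (-36.85, 26.25). WQ is perpendicular to QV, so QV runs at 27.70°; with |QV| = 22.0, V = (-17.37, 36.47). Then |UV| = |V − U| = 40.40.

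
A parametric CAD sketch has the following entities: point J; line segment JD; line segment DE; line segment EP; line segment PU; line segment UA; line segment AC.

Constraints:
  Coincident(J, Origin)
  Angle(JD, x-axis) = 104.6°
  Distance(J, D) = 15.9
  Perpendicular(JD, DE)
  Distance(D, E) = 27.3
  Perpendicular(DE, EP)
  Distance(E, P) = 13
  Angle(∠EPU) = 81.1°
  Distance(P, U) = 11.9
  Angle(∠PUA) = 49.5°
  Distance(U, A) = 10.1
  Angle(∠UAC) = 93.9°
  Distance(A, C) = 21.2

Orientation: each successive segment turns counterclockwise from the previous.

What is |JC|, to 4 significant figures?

38.26

J is at the origin; JD runs at 104.6° with length 15.9, so D = (-4.008, 15.39). JD ⟂ DE, so DE runs at -165.4°; with |DE| = 27.3, E = (-30.43, 8.505). DE ⟂ EP, so EP runs at -75.40°; with |EP| = 13.0, P = (-27.15, -4.075). ∠EPU = 81.1° gives PU at 23.50° from the x-axis; with |PU| = 11.9, U = (-16.24, 0.6700). ∠PUA = 49.5° gives UA at 154.0° from the x-axis; with |UA| = 10.1, A = (-25.31, 5.098). ∠UAC = 93.9° gives AC at -119.9° from the x-axis; with |AC| = 21.2, C = (-35.88, -13.28). Then |JC| = |C − J| = 38.26.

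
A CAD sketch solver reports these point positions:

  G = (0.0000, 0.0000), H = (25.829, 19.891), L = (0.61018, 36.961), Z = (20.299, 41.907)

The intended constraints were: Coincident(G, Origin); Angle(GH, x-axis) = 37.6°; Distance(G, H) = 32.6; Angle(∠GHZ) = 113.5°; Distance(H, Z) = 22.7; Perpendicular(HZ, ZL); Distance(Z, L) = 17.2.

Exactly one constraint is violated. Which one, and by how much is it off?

Distance(Z, L) = 17.2 — off by 3.10.

G = (0.00, 0.00) ✓; GH at 37.60° ✓; |GH| = 32.60 ✓; ∠GHZ = 113.5° ✓; |HZ| = 22.70 ✓; ∠(HZ, ZL) = 90.00° ✓; |ZL| = 20.30 ✗.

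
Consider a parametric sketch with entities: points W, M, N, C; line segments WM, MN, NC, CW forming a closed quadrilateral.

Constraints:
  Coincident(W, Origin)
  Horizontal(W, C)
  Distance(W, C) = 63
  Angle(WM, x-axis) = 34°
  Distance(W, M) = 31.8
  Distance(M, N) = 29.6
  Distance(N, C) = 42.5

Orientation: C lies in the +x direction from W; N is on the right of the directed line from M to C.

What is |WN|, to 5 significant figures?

24.905

Checks: |MN| = 29.60 ✓; |NC| = 42.50 ✓.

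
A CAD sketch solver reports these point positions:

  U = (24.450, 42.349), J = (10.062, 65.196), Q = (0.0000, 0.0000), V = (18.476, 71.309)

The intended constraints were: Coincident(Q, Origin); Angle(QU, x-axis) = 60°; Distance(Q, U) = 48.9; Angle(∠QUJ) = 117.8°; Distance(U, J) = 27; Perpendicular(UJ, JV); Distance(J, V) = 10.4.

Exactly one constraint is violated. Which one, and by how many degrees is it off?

Perpendicular(UJ, JV) — off by 3.80°.

Q = (0.00, 0.00) ✓; QU at 60.00° ✓; |QU| = 48.90 ✓; ∠QUJ = 117.8° ✓; |UJ| = 27.00 ✓; ∠(UJ, JV) = 86.20° ✗; |JV| = 10.40 ✓.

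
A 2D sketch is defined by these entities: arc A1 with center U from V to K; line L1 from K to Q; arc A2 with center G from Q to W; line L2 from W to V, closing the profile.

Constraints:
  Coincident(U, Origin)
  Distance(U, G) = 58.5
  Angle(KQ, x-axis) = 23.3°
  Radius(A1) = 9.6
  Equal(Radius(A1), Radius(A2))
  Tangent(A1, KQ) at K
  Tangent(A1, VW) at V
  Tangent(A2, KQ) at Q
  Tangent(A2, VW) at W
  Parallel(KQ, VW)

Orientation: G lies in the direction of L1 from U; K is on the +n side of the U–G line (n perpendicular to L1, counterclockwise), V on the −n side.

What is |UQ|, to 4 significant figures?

59.28

The slot axis is L1's direction at 23.3°, so u = (cos 23.3°, sin 23.3°) = (0.9184, 0.3955) and n = (−sin 23.3°, cos 23.3°) = (-0.3955, 0.9184). U is at the origin and G lies 58.5 along u from U, so G = 58.5·u = (53.73, 23.14). Tangency of A1 to both parallel lines with radius 9.6 puts K and V at U ± 9.6·n: K = (-3.797, 8.817), V = (3.797, -8.817). Equal radii place Q and W the same way about G: Q = G + 9.6·n = (49.93, 31.96), W = G − 9.6·n = (57.53, 14.32). Then |UQ| = |Q − U| = 59.28.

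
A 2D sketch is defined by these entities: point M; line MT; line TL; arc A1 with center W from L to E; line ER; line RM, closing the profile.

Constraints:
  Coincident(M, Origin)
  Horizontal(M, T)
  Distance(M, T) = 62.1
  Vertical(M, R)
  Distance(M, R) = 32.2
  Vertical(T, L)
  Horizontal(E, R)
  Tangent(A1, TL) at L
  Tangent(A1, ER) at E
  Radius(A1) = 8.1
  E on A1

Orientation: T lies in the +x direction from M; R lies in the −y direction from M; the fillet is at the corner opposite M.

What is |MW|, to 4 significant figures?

59.13

M and R share the same x with |MR| = 32.2 and R on the −y side, so R = (0.000, -32.20). The virtual corner opposite M is at (62.10, -32.20). A1 meets TL tangentially, so WL is at right angles to TL and A1 meets ER tangentially, so WE is at right angles to ER, with radius 8.1, so the center W sits 8.1 in from both sides at W = (54.00, -24.10). Then |MW| = |W − M| = 59.13.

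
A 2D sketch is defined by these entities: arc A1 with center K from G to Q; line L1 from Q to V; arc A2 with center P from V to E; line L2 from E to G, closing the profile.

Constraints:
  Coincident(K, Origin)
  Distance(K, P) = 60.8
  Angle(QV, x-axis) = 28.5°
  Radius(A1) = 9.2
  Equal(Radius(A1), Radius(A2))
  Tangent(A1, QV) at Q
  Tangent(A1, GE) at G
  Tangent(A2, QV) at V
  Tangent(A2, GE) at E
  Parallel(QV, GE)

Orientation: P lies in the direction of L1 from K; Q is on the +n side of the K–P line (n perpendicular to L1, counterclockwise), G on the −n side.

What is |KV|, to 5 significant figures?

61.492

The slot axis is L1's direction at 28.5°, so u = (cos 28.5°, sin 28.5°) = (0.87882, 0.47716) and n = (−sin 28.5°, cos 28.5°) = (-0.47716, 0.87882). K is at the origin and P lies 60.8 along u from K, so P = 60.8·u = (53.432, 29.011). Tangency of A1 to both parallel lines with radius 9.2 puts Q and G at K ± 9.2·n: Q = (-4.3899, 8.0851), G = (4.3899, -8.0851). Equal radii place V and E the same way about P: V = P + 9.2·n = (49.042, 37.096), E = P − 9.2·n = (57.822, 20.926). Then |KV| = |V − K| = 61.492.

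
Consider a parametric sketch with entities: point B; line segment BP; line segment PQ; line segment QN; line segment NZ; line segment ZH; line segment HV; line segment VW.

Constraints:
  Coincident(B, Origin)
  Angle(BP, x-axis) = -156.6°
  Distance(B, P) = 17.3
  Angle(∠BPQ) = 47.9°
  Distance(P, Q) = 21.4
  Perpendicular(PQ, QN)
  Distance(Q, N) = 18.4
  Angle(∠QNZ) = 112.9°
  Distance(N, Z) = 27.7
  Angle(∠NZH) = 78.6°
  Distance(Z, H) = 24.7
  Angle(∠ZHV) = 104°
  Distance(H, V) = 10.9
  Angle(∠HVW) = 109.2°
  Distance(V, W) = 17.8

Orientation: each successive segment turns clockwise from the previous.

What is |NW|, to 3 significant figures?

9.76

∠ZHV = 104.0° gives HV at 96.8° from the x-axis; with |HV| = 10.9, V = (-15.4, -6.21). ∠HVW = 109.2° gives VW at 26.0° from the x-axis; with |VW| = 17.8, W = (0.644, 1.60). Then |NW| = |W − N| = 9.76.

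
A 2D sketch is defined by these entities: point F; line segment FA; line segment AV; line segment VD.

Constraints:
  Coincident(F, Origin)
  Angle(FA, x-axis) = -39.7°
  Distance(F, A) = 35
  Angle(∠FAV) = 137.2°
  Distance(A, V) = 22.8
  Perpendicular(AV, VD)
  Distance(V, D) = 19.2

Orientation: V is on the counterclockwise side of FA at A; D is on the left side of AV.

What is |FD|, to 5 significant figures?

48.696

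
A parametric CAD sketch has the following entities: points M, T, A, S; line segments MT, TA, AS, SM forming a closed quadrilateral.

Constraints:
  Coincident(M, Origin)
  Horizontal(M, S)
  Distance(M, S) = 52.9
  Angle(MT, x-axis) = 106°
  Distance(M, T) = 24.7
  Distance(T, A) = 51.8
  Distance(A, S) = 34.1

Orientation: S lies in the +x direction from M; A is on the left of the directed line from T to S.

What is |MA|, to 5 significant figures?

55.109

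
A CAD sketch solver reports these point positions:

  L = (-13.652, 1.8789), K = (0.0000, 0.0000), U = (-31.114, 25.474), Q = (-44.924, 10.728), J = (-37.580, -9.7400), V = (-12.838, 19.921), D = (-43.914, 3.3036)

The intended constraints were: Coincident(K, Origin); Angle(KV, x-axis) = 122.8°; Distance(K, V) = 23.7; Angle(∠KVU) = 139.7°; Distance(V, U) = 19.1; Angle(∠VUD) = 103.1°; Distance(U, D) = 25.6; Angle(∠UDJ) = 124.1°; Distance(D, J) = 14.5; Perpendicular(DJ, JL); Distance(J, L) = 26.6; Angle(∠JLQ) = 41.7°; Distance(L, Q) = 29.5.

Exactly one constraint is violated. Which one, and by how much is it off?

Distance(L, Q) = 29.5 — off by 3.00.

K = (0.00, 0.00) ✓; KV at 122.8° ✓; |KV| = 23.70 ✓; ∠KVU = 139.7° ✓; |VU| = 19.10 ✓; ∠VUD = 103.1° ✓; |UD| = 25.60 ✓; ∠UDJ = 124.1° ✓; |DJ| = 14.50 ✓; ∠(DJ, JL) = 90.00° ✓; |JL| = 26.60 ✓; ∠JLQ = 41.70° ✓; |LQ| = 32.50 ✗.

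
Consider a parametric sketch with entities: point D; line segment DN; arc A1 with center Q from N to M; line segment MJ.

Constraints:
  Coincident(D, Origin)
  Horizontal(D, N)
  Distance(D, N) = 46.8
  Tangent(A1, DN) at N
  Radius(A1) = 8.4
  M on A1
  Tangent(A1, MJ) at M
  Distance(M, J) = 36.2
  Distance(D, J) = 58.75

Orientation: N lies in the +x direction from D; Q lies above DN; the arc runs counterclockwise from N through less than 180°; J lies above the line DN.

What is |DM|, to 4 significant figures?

55.67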